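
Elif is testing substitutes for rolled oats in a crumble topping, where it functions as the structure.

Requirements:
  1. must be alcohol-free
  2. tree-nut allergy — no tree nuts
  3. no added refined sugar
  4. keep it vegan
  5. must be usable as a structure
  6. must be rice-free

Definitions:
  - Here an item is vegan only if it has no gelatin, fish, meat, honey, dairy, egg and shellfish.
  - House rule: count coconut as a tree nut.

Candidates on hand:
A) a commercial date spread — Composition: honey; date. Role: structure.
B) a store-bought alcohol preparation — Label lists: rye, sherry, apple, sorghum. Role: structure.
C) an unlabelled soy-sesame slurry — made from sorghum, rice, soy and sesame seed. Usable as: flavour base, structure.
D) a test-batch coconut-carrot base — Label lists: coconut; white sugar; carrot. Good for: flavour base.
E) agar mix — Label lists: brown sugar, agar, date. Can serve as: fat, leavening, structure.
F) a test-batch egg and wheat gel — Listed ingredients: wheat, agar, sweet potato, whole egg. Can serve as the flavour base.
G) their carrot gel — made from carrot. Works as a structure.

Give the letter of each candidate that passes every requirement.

A: has honey, so not vegan — out
B: has sherry, so not alcohol-free — reject
C: has rice, so not rice-free — no
D: not usable as a structure; has coconut, so not tree-nut-free (and 1 more) — no
E: has brown sugar, so not no-added-sugar — no
F: not usable as a structure; has whole egg, so not vegan — reject
G: only carrot; none excluded — valid

G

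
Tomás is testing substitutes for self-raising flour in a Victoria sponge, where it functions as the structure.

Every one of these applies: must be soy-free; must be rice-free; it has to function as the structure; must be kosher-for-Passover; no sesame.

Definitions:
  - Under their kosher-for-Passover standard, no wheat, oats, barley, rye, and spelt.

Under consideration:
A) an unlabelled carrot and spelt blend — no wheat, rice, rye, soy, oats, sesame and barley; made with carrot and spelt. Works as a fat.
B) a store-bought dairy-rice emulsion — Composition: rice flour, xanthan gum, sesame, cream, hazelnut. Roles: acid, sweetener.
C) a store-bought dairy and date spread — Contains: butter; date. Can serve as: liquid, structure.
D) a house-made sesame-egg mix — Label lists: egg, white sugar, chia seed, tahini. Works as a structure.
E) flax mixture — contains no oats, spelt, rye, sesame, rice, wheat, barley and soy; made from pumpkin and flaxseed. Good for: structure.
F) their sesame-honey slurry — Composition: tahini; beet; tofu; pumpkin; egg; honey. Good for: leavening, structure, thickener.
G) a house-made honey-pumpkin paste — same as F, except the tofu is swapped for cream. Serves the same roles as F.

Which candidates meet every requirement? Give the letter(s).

A: not usable as a structure; has spelt, so not kosher-for-Passover — reject
B: not usable as a structure; has rice flour, so not rice-free (and 1 more) — out
C: works as a structure, no soy, no sesame — valid
D: has tahini, so not sesame-free — no
E: every rule checks out — valid
F: has tahini, so not sesame-free; has tofu, so not soy-free — reject
G: has tahini, so not sesame-free — reject

C, E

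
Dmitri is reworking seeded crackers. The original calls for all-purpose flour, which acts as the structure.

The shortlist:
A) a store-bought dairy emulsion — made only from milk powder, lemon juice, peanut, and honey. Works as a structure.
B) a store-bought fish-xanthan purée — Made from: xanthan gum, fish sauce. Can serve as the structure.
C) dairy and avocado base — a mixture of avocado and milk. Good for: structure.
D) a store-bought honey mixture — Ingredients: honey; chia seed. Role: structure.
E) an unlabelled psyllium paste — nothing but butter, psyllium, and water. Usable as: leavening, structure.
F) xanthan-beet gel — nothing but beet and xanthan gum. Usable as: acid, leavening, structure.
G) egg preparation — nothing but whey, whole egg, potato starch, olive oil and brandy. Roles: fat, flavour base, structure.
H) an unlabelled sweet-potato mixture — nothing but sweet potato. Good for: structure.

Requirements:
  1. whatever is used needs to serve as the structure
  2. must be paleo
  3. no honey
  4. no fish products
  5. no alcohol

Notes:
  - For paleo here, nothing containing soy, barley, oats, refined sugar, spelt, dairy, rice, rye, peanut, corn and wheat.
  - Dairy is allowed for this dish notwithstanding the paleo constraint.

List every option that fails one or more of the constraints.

A, B, D, G

A: has peanut, so not paleo; has honey, so not honey-free — out
B: has fish sauce, so not fish-free — out
C: dairy is permitted under the paleo carve-out; nothing else excluded — valid
D: has honey, so not honey-free — out
E: dairy is permitted under the paleo carve-out; nothing else excluded — OK
F: works as a structure, no honey, no alcohol — keep
G: has brandy, so not alcohol-free — no
H: all constraints satisfied — valid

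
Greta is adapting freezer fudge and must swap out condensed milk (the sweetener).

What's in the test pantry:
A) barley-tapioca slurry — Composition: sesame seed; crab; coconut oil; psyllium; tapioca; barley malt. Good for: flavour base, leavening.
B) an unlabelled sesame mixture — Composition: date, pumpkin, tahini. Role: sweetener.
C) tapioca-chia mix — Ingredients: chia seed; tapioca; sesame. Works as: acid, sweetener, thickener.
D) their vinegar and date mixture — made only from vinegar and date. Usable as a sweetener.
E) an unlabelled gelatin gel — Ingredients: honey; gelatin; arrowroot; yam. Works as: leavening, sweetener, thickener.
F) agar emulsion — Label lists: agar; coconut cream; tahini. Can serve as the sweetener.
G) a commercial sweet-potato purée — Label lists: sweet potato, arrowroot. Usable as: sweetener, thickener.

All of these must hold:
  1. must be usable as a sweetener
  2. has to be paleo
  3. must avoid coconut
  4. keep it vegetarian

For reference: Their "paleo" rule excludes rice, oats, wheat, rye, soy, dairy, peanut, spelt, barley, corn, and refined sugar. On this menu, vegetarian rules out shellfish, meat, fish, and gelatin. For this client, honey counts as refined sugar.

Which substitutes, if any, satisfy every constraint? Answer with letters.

A: not usable as a sweetener; has barley malt, so not paleo (and 2 more) — reject
B: only tahini, pumpkin, and date; none excluded — keep
C: every rule checks out — valid
D: only date and vinegar; none excluded — keep
E: has honey, so not paleo; has gelatin, so not vegetarian — out
F: has coconut cream, so not coconut-free — out
G: every rule checks out — valid

B, C, D, G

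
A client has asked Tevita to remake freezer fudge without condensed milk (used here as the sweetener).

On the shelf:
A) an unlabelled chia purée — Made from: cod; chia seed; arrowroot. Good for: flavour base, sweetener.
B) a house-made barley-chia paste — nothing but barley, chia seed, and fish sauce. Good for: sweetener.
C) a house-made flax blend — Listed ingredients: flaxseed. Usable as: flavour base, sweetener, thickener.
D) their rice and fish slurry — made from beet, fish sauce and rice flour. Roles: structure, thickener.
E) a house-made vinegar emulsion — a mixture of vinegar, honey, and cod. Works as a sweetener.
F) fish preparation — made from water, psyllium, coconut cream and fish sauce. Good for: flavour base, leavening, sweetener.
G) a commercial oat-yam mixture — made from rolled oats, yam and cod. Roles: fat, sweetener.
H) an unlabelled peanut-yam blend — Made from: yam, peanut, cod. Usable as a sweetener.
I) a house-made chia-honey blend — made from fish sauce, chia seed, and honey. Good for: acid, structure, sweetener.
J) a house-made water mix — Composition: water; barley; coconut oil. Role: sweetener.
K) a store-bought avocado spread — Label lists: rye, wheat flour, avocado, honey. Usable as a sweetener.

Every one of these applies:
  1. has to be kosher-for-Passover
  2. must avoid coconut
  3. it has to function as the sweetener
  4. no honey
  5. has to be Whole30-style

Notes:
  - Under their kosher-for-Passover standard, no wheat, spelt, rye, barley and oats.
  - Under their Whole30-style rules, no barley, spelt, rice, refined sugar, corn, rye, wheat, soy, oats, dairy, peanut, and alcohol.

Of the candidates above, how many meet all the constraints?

2

A: Whole30-style, no coconut — keep
B: has barley, so not kosher-for-Passover; has barley, so not Whole30-style — no
C: nothing on the exclusion list — valid
D: not usable as a sweetener; has rice flour, so not Whole30-style — no
E: has honey, so not honey-free — reject
F: has coconut cream, so not coconut-free — out
G: has rolled oats, so not kosher-for-Passover; has rolled oats, so not Whole30-style — out
H: has peanut, so not Whole30-style — reject
I: has honey, so not honey-free — out
J: has barley, so not kosher-for-Passover; has barley, so not Whole30-style (and 1 more) — out
K: has rye, so not kosher-for-Passover; has rye, so not Whole30-style (and 1 more) — no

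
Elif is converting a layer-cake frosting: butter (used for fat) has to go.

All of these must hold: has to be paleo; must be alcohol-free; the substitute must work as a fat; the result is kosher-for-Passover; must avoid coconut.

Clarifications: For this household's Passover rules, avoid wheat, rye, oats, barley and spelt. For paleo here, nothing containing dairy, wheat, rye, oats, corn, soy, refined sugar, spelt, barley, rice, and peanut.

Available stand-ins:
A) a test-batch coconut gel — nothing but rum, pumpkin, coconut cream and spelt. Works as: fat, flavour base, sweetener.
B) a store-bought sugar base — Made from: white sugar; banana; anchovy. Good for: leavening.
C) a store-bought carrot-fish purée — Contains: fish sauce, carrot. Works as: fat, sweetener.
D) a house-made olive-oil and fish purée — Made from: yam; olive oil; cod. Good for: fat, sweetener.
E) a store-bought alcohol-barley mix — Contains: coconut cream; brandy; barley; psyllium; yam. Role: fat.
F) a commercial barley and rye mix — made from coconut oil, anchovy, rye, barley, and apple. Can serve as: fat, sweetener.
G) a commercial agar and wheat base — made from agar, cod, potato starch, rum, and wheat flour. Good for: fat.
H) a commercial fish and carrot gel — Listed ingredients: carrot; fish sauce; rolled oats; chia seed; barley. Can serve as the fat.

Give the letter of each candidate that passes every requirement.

C, D

A: has spelt, so not kosher-for-Passover; has spelt, so not paleo (and 2 more) — no
B: not usable as a fat; has white sugar, so not paleo — out
C: every rule checks out — OK
D: no alcohol, no coconut — keep
E: has barley, so not kosher-for-Passover; has barley, so not paleo (and 2 more) — reject
F: has barley, so not kosher-for-Passover; has barley, so not paleo (and 1 more) — out
G: has wheat flour, so not kosher-for-Passover; has wheat flour, so not paleo (and 1 more) — out
H: has barley, so not kosher-for-Passover; has barley, so not paleo — reject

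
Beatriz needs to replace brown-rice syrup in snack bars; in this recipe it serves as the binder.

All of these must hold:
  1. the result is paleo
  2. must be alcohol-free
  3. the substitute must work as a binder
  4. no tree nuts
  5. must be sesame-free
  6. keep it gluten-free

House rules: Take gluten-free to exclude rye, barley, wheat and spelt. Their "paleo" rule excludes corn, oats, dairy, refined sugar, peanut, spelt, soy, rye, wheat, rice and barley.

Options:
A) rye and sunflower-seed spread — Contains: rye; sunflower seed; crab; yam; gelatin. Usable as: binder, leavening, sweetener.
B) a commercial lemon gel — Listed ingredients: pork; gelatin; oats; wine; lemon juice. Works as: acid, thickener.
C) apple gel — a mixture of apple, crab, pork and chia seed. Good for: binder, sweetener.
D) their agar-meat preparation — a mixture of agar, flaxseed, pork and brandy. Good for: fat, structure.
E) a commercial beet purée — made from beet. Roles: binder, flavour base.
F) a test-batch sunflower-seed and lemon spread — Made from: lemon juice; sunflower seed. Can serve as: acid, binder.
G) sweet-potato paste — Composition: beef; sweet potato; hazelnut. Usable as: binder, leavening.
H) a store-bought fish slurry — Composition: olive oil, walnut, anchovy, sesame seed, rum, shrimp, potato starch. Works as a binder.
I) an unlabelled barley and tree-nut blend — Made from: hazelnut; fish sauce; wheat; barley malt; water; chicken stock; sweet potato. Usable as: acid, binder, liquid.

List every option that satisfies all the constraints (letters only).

C, E, F

A: has rye, so not gluten-free; has rye, so not paleo — out
B: not usable as a binder; has oats, so not paleo (and 1 more) — reject
C: works as a binder, gluten-free, no alcohol — keep
D: not usable as a binder; has brandy, so not alcohol-free — reject
E: gluten-free, no sesame — valid
F: paleo, no sesame — OK
G: has hazelnut, so not tree-nut-free — out
H: has rum, so not alcohol-free; has walnut, so not tree-nut-free (and 1 more) — reject
I: has barley malt, so not gluten-free; has barley malt, so not paleo (and 1 more) — reject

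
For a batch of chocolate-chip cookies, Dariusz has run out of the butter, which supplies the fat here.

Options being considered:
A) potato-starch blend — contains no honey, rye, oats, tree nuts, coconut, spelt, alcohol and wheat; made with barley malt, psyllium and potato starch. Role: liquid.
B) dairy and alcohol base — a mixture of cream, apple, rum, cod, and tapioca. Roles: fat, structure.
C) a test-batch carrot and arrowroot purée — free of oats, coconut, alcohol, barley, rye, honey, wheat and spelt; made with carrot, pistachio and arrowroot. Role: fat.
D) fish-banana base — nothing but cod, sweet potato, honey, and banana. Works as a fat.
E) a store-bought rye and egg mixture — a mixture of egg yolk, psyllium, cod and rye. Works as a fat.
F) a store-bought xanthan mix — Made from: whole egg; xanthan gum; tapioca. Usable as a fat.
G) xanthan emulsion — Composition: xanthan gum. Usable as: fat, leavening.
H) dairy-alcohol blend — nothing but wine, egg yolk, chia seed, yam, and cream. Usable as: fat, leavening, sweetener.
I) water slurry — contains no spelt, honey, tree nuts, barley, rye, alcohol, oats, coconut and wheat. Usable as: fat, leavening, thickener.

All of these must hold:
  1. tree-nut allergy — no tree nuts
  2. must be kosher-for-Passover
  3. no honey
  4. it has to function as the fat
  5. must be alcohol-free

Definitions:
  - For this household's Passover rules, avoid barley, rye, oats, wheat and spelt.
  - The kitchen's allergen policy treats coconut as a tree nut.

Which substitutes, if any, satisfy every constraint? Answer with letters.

A: not usable as a fat; has barley malt, so not kosher-for-Passover — reject
B: has rum, so not alcohol-free — reject
C: has pistachio, so not tree-nut-free — out
D: has honey, so not honey-free — out
E: has rye, so not kosher-for-Passover — no
F: only whole egg, xanthan gum, and tapioca; none excluded — keep
G: kosher-for-Passover, tree-nut-free — valid
H: has wine, so not alcohol-free — no
I: kosher-for-Passover, tree-nut-free — keep

F, G, I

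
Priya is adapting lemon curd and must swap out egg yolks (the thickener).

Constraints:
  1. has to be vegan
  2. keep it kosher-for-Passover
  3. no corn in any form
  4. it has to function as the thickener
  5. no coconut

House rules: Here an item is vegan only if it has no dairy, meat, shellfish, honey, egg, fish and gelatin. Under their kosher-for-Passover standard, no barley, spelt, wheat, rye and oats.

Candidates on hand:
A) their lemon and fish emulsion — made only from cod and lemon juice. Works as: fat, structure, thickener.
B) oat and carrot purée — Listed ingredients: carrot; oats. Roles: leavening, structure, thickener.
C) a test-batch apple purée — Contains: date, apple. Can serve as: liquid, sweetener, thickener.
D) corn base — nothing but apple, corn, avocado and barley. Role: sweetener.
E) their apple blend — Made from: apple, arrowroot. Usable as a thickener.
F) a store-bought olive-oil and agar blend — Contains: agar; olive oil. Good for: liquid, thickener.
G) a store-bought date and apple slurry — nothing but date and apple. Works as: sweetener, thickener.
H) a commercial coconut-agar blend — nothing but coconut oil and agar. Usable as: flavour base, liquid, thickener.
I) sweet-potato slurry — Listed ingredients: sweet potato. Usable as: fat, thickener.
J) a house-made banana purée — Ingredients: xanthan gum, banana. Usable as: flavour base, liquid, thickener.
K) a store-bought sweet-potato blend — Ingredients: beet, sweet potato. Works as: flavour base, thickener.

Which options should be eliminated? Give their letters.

A: has cod, so not vegan — no
B: has oats, so not kosher-for-Passover — no
C: no corn, kosher-for-Passover — OK
D: not usable as a thickener; has barley, so not kosher-for-Passover (and 1 more) — no
E: nothing on the exclusion list — OK
F: only agar and olive oil; none excluded — valid
G: works as a thickener, kosher-for-Passover, no coconut — OK
H: has coconut oil, so not coconut-free — reject
I: only sweet potato; none excluded — valid
J: vegan, kosher-for-Passover — valid
K: works as a thickener, kosher-for-Passover, no coconut — valid

A, B, D, H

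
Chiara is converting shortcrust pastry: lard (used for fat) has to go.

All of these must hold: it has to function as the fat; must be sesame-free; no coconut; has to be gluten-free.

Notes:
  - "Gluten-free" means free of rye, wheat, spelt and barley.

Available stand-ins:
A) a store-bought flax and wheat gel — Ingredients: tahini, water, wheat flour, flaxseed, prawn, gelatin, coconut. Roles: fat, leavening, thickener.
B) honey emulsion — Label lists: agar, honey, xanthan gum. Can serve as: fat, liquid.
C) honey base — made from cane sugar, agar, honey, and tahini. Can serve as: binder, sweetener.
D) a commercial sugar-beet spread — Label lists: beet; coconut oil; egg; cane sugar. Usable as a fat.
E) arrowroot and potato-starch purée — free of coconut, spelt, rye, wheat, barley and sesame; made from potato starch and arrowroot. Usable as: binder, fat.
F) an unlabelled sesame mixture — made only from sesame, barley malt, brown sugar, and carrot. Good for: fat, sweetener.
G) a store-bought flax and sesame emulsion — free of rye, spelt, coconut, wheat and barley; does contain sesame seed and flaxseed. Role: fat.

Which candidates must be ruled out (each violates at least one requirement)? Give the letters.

A: has wheat flour, so not gluten-free; has tahini, so not sesame-free (and 1 more) — no
B: only honey, agar and xanthan gum; none excluded — valid
C: not usable as a fat; has tahini, so not sesame-free — no
D: has coconut oil, so not coconut-free — no
E: gluten-free, no coconut — keep
F: has barley malt, so not gluten-free; has sesame, so not sesame-free — reject
G: has sesame seed, so not sesame-free — reject

A, C, D, F, G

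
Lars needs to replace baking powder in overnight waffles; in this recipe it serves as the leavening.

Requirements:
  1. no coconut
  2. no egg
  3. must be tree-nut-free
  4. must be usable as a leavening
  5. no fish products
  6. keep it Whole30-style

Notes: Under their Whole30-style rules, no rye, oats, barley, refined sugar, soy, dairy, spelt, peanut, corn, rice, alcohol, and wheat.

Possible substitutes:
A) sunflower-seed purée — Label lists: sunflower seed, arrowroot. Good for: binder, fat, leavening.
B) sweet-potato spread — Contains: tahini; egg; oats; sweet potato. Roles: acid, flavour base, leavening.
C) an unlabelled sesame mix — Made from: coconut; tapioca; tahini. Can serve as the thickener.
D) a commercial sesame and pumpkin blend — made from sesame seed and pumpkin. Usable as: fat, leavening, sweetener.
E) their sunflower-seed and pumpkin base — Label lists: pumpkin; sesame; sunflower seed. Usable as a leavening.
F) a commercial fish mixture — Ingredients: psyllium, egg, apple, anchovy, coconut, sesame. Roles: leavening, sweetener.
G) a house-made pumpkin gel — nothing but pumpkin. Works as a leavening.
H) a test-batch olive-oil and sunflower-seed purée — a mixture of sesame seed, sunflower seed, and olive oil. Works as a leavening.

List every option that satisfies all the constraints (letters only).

A: every rule checks out — OK
B: has oats, so not Whole30-style; has egg, so not egg-free — no
C: not usable as a leavening; has coconut, so not coconut-free — no
D: only sesame seed and pumpkin; none excluded — valid
E: only sesame, pumpkin and sunflower seed; none excluded — OK
F: has coconut, so not coconut-free; has anchovy, so not fish-free (and 1 more) — reject
G: nothing on the exclusion list — OK
H: only sesame seed, sunflower seed and olive oil; none excluded — OK

A, D, E, G, H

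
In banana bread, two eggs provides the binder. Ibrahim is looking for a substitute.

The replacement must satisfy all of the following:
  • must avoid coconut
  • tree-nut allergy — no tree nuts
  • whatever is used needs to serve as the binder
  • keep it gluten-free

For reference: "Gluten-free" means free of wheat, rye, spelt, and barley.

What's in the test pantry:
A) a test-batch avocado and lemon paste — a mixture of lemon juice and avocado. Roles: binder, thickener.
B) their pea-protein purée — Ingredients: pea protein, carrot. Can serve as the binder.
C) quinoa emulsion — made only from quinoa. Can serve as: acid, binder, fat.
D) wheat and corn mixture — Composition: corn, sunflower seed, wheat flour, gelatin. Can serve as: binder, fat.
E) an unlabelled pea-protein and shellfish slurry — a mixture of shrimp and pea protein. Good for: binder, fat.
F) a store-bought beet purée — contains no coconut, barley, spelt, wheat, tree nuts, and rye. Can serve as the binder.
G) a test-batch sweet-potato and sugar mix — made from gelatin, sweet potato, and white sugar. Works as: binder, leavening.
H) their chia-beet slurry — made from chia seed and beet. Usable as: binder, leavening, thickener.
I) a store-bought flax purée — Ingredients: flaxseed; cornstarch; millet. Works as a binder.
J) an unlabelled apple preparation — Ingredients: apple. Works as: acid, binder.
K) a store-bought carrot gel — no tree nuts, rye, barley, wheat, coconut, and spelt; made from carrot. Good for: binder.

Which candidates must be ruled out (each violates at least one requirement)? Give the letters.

D

A: nothing on the exclusion list — keep
B: all constraints satisfied — valid
C: no coconut, no tree nuts — OK
D: has wheat flour, so not gluten-free — reject
E: only shrimp and pea protein; none excluded — keep
F: works as a binder, gluten-free, no tree nuts — valid
G: no tree nuts, no coconut — keep
H: all constraints satisfied — valid
I: every rule checks out — valid
J: only apple; none excluded — OK
K: every rule checks out — OK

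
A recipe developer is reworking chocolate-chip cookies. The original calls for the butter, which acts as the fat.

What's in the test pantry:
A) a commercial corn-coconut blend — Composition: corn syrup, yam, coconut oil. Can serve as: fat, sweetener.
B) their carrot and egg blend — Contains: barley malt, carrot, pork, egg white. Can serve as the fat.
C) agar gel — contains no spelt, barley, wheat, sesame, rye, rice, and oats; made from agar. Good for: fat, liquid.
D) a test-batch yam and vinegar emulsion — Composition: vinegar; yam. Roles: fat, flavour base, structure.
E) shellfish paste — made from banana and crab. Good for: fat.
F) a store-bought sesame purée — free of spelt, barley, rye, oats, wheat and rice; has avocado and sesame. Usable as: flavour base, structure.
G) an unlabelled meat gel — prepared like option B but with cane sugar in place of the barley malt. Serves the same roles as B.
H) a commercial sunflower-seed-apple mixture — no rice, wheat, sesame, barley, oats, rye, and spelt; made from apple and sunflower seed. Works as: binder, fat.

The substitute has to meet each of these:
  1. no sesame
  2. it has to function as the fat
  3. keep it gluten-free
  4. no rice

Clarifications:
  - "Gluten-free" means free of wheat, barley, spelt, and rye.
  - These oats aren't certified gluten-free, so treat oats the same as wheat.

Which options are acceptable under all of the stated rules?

A, C, D, E, G, H

A: works as a fat, no rice, gluten-free — keep
B: has barley malt, so not gluten-free — reject
C: nothing on the exclusion list — valid
D: works as a fat, no sesame, gluten-free — valid
E: every rule checks out — OK
F: not usable as a fat; has sesame, so not sesame-free — no
G: nothing on the exclusion list — keep
H: nothing on the exclusion list — keep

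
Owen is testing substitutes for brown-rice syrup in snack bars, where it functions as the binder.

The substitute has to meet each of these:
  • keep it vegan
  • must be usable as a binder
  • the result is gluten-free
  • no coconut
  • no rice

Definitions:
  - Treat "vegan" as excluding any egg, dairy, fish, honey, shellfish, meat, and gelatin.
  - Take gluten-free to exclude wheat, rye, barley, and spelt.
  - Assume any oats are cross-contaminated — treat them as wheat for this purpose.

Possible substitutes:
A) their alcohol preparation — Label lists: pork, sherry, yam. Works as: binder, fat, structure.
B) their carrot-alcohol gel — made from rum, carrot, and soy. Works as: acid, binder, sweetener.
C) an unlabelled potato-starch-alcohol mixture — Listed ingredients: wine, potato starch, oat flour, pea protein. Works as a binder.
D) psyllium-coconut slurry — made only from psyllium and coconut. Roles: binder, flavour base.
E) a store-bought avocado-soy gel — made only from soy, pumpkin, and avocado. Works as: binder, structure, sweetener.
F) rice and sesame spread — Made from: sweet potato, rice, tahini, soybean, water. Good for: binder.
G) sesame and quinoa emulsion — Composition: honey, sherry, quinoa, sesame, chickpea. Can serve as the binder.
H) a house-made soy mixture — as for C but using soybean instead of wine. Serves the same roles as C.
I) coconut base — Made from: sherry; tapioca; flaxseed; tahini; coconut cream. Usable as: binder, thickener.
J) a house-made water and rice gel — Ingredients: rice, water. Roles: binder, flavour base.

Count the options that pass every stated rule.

2

A: has pork, so not vegan — out
B: nothing on the exclusion list — OK
C: has oat flour, so not gluten-free — reject
D: has coconut, so not coconut-free — reject
E: only soy, avocado, and pumpkin; none excluded — valid
F: has rice, so not rice-free — reject
G: has honey, so not vegan — reject
H: has oat flour, so not gluten-free — reject
I: has coconut cream, so not coconut-free — no
J: has rice, so not rice-free — reject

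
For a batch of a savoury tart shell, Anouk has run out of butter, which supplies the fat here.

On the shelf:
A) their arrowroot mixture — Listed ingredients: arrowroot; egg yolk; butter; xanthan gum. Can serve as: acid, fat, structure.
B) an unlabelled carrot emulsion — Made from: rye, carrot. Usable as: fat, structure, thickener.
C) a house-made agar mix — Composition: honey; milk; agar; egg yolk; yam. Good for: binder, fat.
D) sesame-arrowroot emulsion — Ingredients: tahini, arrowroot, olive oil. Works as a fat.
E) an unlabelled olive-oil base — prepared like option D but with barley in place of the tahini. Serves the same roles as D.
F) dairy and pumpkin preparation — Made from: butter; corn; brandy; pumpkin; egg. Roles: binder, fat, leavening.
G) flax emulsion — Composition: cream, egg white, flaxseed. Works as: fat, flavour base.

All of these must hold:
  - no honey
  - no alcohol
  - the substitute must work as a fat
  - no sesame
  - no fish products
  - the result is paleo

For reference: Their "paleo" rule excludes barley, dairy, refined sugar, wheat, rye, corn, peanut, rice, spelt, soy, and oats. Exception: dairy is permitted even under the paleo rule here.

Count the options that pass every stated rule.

A: dairy is permitted under the paleo carve-out; nothing else excluded — valid
B: has rye, so not paleo — no
C: has honey, so not honey-free — reject
D: has tahini, so not sesame-free — reject
E: has barley, so not paleo — out
F: has corn, so not paleo; has brandy, so not alcohol-free — no
G: dairy is permitted under the paleo carve-out; nothing else excluded — OK

2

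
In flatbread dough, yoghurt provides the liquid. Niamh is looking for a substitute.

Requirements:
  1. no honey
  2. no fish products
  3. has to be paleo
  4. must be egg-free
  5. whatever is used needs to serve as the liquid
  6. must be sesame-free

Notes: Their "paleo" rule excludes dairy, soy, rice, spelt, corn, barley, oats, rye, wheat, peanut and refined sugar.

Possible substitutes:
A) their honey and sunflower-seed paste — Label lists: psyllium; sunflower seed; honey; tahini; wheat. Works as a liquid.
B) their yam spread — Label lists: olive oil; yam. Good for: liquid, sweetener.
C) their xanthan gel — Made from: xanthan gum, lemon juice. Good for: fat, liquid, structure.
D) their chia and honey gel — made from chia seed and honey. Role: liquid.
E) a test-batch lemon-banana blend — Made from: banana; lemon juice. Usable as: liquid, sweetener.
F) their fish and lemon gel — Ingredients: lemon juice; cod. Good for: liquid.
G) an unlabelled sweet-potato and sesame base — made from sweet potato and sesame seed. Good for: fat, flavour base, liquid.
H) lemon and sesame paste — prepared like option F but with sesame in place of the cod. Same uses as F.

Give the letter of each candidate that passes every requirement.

A: has wheat, so not paleo; has honey, so not honey-free (and 1 more) — out
B: only olive oil and yam; none excluded — keep
C: nothing on the exclusion list — OK
D: has honey, so not honey-free — reject
E: no fish, no egg — keep
F: has cod, so not fish-free — no
G: has sesame seed, so not sesame-free — no
H: has sesame, so not sesame-free — no

B, C, E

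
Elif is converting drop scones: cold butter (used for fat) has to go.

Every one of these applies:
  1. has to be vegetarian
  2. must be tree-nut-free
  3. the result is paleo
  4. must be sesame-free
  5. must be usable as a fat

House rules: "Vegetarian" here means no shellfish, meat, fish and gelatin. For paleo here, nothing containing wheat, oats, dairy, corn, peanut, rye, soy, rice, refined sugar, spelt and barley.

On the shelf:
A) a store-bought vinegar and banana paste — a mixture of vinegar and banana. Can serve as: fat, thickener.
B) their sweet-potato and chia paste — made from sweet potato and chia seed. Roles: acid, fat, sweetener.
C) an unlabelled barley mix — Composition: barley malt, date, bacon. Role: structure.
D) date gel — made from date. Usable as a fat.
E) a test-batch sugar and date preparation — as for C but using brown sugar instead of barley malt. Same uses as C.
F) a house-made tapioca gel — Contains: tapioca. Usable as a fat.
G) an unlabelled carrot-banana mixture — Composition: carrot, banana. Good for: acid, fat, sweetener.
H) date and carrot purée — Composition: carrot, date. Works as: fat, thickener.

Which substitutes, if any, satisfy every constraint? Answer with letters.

A: every rule checks out — valid
B: paleo, vegetarian — valid
C: not usable as a fat; has bacon, so not vegetarian (and 1 more) — out
D: only date; none excluded — OK
E: not usable as a fat; has bacon, so not vegetarian (and 1 more) — out
F: works as a fat, paleo, no tree nuts — OK
G: only carrot and banana; none excluded — OK
H: nothing on the exclusion list — valid

A, B, D, F, G, H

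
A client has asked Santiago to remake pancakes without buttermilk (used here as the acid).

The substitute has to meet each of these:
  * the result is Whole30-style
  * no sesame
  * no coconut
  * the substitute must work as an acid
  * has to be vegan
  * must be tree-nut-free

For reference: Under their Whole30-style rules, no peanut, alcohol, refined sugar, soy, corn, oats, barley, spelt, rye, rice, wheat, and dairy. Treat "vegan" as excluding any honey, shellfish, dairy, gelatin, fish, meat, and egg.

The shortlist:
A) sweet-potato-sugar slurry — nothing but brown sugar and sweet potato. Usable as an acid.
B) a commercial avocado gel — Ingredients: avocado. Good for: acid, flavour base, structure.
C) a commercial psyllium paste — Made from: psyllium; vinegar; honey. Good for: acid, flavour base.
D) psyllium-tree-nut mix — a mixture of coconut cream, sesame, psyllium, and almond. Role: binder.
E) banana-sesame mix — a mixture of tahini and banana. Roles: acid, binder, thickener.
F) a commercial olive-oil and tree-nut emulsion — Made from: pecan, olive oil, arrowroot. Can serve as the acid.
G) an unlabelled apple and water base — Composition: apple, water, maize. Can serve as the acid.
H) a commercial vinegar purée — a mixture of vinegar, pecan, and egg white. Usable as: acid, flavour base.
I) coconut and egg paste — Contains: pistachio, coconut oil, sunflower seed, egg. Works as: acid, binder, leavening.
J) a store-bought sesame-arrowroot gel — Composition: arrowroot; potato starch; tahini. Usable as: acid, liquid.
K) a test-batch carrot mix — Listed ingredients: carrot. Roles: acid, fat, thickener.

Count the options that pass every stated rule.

A: has brown sugar, so not Whole30-style — reject
B: vegan, no coconut — keep
C: has honey, so not vegan — no
D: not usable as an acid; has coconut cream, so not coconut-free (and 2 more) — no
E: has tahini, so not sesame-free — reject
F: has pecan, so not tree-nut-free — out
G: has maize, so not Whole30-style — no
H: has egg white, so not vegan; has pecan, so not tree-nut-free — reject
I: has egg, so not vegan; has coconut oil, so not coconut-free (and 1 more) — out
J: has tahini, so not sesame-free — no
K: no coconut, Whole30-style — valid

2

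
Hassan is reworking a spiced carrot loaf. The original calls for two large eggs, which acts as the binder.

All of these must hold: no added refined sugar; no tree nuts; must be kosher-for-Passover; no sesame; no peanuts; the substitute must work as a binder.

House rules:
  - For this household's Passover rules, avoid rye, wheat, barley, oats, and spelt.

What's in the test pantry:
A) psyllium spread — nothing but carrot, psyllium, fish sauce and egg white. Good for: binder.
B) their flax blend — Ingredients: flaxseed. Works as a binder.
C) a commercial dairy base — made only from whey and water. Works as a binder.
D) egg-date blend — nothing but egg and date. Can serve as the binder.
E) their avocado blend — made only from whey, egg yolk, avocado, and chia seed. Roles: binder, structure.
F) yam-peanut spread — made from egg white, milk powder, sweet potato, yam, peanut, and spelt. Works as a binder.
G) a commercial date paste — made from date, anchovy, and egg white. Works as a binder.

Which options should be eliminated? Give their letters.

A: all constraints satisfied — OK
B: no peanut, no sesame — valid
C: works as a binder, no peanut, no sesame — keep
D: only egg and date; none excluded — OK
E: all constraints satisfied — keep
F: has spelt, so not kosher-for-Passover; has peanut, so not peanut-free — no
G: no peanut, kosher-for-Passover — OK

F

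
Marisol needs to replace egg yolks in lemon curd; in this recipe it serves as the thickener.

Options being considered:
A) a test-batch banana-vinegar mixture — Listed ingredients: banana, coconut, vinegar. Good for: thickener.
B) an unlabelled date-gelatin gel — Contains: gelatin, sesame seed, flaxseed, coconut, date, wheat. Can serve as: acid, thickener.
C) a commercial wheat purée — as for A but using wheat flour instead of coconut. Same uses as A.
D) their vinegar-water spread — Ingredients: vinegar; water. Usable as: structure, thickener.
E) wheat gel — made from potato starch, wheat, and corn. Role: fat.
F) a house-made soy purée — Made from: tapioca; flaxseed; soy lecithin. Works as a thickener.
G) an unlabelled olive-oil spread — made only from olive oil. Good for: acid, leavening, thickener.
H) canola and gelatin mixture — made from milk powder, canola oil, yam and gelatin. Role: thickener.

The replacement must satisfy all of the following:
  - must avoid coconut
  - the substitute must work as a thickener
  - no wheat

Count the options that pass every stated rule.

A: has coconut, so not coconut-free — no
B: has coconut, so not coconut-free; has wheat, so not wheat-free — out
C: has wheat flour, so not wheat-free — reject
D: all constraints satisfied — valid
E: not usable as a thickener; has wheat, so not wheat-free — no
F: works as a thickener, no wheat, no coconut — valid
G: all constraints satisfied — OK
H: works as a thickener, no wheat, no coconut — keep

4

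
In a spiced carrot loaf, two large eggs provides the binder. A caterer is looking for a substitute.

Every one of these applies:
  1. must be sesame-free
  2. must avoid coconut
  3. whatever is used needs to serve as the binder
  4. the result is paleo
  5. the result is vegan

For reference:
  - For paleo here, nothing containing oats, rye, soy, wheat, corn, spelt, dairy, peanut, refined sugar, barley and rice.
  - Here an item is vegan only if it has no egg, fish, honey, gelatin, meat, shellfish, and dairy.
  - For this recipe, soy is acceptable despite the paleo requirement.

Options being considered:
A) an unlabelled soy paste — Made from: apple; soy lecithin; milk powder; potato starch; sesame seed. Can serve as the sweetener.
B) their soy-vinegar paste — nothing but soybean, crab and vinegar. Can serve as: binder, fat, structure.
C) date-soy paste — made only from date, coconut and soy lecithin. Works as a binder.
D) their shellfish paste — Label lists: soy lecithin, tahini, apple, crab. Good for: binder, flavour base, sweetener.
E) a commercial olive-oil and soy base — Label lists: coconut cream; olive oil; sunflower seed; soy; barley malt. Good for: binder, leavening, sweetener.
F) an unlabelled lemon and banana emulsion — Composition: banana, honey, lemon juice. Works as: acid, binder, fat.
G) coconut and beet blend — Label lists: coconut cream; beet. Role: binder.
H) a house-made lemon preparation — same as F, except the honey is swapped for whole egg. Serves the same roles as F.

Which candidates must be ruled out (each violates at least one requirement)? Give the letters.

A, B, C, D, E, F, G, H

A: not usable as a binder; has milk powder, so not paleo (and 2 more) — reject
B: has crab, so not vegan — reject
C: has coconut, so not coconut-free — out
D: has crab, so not vegan; has tahini, so not sesame-free — out
E: has barley malt, so not paleo; has coconut cream, so not coconut-free — no
F: has honey, so not vegan — no
G: has coconut cream, so not coconut-free — out
H: has whole egg, so not vegan — out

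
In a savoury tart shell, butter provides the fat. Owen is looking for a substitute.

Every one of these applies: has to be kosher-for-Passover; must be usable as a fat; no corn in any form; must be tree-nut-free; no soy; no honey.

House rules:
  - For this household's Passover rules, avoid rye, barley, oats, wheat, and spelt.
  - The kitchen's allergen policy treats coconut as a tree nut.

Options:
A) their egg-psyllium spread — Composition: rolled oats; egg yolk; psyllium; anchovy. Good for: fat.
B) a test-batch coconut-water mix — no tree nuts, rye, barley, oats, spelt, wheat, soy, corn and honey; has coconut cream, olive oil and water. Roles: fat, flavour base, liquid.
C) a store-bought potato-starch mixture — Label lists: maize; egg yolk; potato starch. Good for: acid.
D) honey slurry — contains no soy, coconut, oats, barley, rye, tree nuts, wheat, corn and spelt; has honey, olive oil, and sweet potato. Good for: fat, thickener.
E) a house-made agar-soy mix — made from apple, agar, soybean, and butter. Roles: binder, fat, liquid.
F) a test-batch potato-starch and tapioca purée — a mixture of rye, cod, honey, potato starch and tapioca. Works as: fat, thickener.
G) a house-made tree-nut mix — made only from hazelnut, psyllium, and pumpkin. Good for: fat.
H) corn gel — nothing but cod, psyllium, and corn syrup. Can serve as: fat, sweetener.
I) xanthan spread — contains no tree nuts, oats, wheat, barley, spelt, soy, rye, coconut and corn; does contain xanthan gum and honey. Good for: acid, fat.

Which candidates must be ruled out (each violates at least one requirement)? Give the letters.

A, B, C, D, E, F, G, H, I

A: has rolled oats, so not kosher-for-Passover — reject
B: has coconut cream, so not tree-nut-free — reject
C: not usable as a fat; has maize, so not corn-free — out
D: has honey, so not honey-free — reject
E: has soybean, so not soy-free — out
F: has rye, so not kosher-for-Passover; has honey, so not honey-free — out
G: has hazelnut, so not tree-nut-free — no
H: has corn syrup, so not corn-free — out
I: has honey, so not honey-free — out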